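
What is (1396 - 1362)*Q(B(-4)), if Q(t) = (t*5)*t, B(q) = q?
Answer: 2720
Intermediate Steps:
Q(t) = 5*t² (Q(t) = (5*t)*t = 5*t²)
(1396 - 1362)*Q(B(-4)) = (1396 - 1362)*(5*(-4)²) = 34*(5*16) = 34*80 = 2720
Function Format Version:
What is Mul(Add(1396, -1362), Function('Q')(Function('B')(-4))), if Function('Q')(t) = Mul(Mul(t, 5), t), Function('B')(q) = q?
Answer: 2720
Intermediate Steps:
Function('Q')(t) = Mul(5, Pow(t, 2)) (Function('Q')(t) = Mul(Mul(5, t), t) = Mul(5, Pow(t, 2)))
Mul(Add(1396, -1362), Function('Q')(Function('B')(-4))) = Mul(Add(1396, -1362), Mul(5, Pow(-4, 2))) = Mul(34, Mul(5, 16)) = Mul(34, 80) = 2720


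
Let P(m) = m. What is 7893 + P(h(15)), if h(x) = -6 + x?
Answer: 7902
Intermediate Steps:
7893 + P(h(15)) = 7893 + (-6 + 15) = 7893 + 9 = 7902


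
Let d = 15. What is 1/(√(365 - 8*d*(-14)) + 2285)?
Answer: 457/1043836 - √2045/5219180 ≈ 0.00042914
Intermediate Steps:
1/(√(365 - 8*d*(-14)) + 2285) = 1/(√(365 - 8*15*(-14)) + 2285) = 1/(√(365 - 120*(-14)) + 2285) = 1/(√(365 + 1680) + 2285) = 1/(√2045 + 2285) = 1/(2285 + √2045)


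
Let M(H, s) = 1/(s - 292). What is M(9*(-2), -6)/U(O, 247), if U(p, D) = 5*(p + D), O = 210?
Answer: -1/680930 ≈ -1.4686e-6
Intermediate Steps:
M(H, s) = 1/(-292 + s)
U(p, D) = 5*D + 5*p (U(p, D) = 5*(D + p) = 5*D + 5*p)
M(9*(-2), -6)/U(O, 247) = 1/((-292 - 6)*(5*247 + 5*210)) = 1/((-298)*(1235 + 1050)) = -1/298/2285 = -1/298*1/2285 = -1/680930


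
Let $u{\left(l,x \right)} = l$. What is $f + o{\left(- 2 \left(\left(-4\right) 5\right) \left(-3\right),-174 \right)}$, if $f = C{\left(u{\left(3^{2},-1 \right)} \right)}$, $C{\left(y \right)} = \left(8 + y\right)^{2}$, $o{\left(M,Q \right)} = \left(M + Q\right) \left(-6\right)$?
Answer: $2053$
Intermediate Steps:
$o{\left(M,Q \right)} = - 6 M - 6 Q$
$f = 289$ ($f = \left(8 + 3^{2}\right)^{2} = \left(8 + 9\right)^{2} = 17^{2} = 289$)
$f + o{\left(- 2 \left(\left(-4\right) 5\right) \left(-3\right),-174 \right)} = 289 - \left(-1044 + 6 - 2 \left(\left(-4\right) 5\right) \left(-3\right)\right) = 289 + \left(- 6 \left(-2\right) \left(-20\right) \left(-3\right) + 1044\right) = 289 + \left(- 6 \cdot 40 \left(-3\right) + 1044\right) = 289 + \left(\left(-6\right) \left(-120\right) + 1044\right) = 289 + \left(720 + 1044\right) = 289 + 1764 = 2053$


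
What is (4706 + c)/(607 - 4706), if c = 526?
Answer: -5232/4099 ≈ -1.2764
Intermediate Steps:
(4706 + c)/(607 - 4706) = (4706 + 526)/(607 - 4706) = 5232/(-4099) = 5232*(-1/4099) = -5232/4099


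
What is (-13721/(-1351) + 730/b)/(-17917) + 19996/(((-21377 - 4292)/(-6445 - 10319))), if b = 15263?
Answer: 3571223323093/273467171 ≈ 13059.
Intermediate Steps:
(-13721/(-1351) + 730/b)/(-17917) + 19996/(((-21377 - 4292)/(-6445 - 10319))) = (-13721/(-1351) + 730/15263)/(-17917) + 19996/(((-21377 - 4292)/(-6445 - 10319))) = (-13721*(-1/1351) + 730*(1/15263))*(-1/17917) + 19996/((-25669/(-16764))) = (13721/1351 + 730/15263)*(-1/17917) + 19996/((-25669*(-1/16764))) = (210409853/20620313)*(-1/17917) + 19996/(25669/16764) = -210409853/369454148021 + 19996*(16764/25669) = -210409853/369454148021 + 335212944/25669 = 3571223323093/273467171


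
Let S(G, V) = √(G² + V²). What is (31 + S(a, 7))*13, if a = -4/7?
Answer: 403 + 13*√2417/7 ≈ 494.30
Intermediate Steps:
a = -4/7 (a = -4*⅐ = -4/7 ≈ -0.57143)
(31 + S(a, 7))*13 = (31 + √((-4/7)² + 7²))*13 = (31 + √(16/49 + 49))*13 = (31 + √(2417/49))*13 = (31 + √2417/7)*13 = 403 + 13*√2417/7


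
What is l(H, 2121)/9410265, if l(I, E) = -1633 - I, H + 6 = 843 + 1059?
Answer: -3529/9410265 ≈ -0.00037502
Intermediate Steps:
H = 1896 (H = -6 + (843 + 1059) = -6 + 1902 = 1896)
l(H, 2121)/9410265 = (-1633 - 1*1896)/9410265 = (-1633 - 1896)*(1/9410265) = -3529*1/9410265 = -3529/9410265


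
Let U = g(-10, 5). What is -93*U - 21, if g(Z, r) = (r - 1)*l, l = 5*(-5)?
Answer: 9279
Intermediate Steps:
l = -25
g(Z, r) = 25 - 25*r (g(Z, r) = (r - 1)*(-25) = (-1 + r)*(-25) = 25 - 25*r)
U = -100 (U = 25 - 25*5 = 25 - 125 = -100)
-93*U - 21 = -93*(-100) - 21 = 9300 - 21 = 9279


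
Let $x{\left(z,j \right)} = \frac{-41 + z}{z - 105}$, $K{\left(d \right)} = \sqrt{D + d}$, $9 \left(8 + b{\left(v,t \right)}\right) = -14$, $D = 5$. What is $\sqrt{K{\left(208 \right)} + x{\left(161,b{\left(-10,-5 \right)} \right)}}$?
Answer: $\frac{\sqrt{105 + 49 \sqrt{213}}}{7} \approx 4.0911$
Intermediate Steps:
$b{\left(v,t \right)} = - \frac{86}{9}$ ($b{\left(v,t \right)} = -8 + \frac{1}{9} \left(-14\right) = -8 - \frac{14}{9} = - \frac{86}{9}$)
$K{\left(d \right)} = \sqrt{5 + d}$
$x{\left(z,j \right)} = \frac{-41 + z}{-105 + z}$
$\sqrt{K{\left(208 \right)} + x{\left(161,b{\left(-10,-5 \right)} \right)}} = \sqrt{\sqrt{5 + 208} + \frac{-41 + 161}{-105 + 161}} = \sqrt{\sqrt{213} + \frac{1}{56} \cdot 120} = \sqrt{\sqrt{213} + \frac{15}{7}} = \sqrt{\frac{15}{7} + \sqrt{213}}$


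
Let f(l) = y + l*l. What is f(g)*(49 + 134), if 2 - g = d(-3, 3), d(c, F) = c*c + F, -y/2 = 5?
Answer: 16470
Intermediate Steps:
y = -10 (y = -2*5 = -10)
d(c, F) = F + c² (d(c, F) = c² + F = F + c²)
g = -10 (g = 2 - (3 + (-3)²) = 2 - (3 + 9) = 2 - 1*12 = 2 - 12 = -10)
f(l) = -10 + l² (f(l) = -10 + l*l = -10 + l²)
f(g)*(49 + 134) = (-10 + (-10)²)*(49 + 134) = (-10 + 100)*183 = 90*183 = 16470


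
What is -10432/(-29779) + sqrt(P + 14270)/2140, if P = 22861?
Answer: 10432/29779 + sqrt(37131)/2140 ≈ 0.44036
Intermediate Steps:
-10432/(-29779) + sqrt(P + 14270)/2140 = -10432/(-29779) + sqrt(22861 + 14270)/2140 = -10432*(-1/29779) + sqrt(37131)*(1/2140) = 10432/29779 + sqrt(37131)/2140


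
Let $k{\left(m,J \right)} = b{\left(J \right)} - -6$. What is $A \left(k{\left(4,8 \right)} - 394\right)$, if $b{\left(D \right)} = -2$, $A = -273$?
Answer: $106470$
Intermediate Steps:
$k{\left(m,J \right)} = 4$ ($k{\left(m,J \right)} = -2 - -6 = -2 + 6 = 4$)
$A \left(k{\left(4,8 \right)} - 394\right) = - 273 \left(4 - 394\right) = \left(-273\right) \left(-390\right) = 106470$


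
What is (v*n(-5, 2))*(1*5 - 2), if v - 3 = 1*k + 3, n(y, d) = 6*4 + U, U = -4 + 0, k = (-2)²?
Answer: 600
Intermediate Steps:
k = 4
U = -4
n(y, d) = 20 (n(y, d) = 6*4 - 4 = 24 - 4 = 20)
v = 10 (v = 3 + (1*4 + 3) = 3 + (4 + 3) = 3 + 7 = 10)
(v*n(-5, 2))*(1*5 - 2) = (10*20)*(1*5 - 2) = 200*(5 - 2) = 200*3 = 600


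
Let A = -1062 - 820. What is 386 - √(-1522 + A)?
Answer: 386 - 2*I*√851 ≈ 386.0 - 58.344*I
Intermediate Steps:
A = -1882
386 - √(-1522 + A) = 386 - √(-1522 - 1882) = 386 - √(-3404) = 386 - 2*I*√851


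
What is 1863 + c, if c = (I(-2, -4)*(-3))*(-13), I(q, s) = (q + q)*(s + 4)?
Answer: 1863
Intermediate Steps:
I(q, s) = 2*q*(4 + s) (I(q, s) = (2*q)*(4 + s) = 2*q*(4 + s))
c = 0 (c = ((2*(-2)*(4 - 4))*(-3))*(-13) = ((2*(-2)*0)*(-3))*(-13) = (0*(-3))*(-13) = 0*(-13) = 0)
1863 + c = 1863 + 0 = 1863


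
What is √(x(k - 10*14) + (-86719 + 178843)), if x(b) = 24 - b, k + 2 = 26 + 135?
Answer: √92129 ≈ 303.53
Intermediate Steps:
k = 159 (k = -2 + (26 + 135) = -2 + 161 = 159)
√(x(k - 10*14) + (-86719 + 178843)) = √((24 - (159 - 10*14)) + (-86719 + 178843)) = √((24 - (159 - 140)) + 92124) = √((24 - 1*19) + 92124) = √((24 - 19) + 92124) = √(5 + 92124) = √92129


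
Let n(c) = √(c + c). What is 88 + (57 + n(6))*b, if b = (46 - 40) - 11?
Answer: -197 - 10*√3 ≈ -214.32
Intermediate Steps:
n(c) = √2*√c (n(c) = √(2*c) = √2*√c)
b = -5 (b = 6 - 11 = -5)
88 + (57 + n(6))*b = 88 + (57 + √2*√6)*(-5) = 88 + (57 + 2*√3)*(-5) = 88 + (-285 - 10*√3) = -197 - 10*√3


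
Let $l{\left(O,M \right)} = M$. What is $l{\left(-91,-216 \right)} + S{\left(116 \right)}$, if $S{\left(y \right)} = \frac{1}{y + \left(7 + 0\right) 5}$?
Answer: $- \frac{32615}{151} \approx -215.99$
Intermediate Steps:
$S{\left(y \right)} = \frac{1}{35 + y}$ ($S{\left(y \right)} = \frac{1}{y + 7 \cdot 5} = \frac{1}{y + 35} = \frac{1}{35 + y}$)
$l{\left(-91,-216 \right)} + S{\left(116 \right)} = -216 + \frac{1}{35 + 116} = -216 + \frac{1}{151} = - \frac{32615}{151}$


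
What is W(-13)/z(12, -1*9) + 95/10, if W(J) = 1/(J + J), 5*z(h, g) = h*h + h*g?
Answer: 8887/936 ≈ 9.4947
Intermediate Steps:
z(h, g) = h²/5 + g*h/5 (z(h, g) = (h*h + h*g)/5 = (h² + g*h)/5 = h²/5 + g*h/5)
W(J) = 1/(2*J)
W(-13)/z(12, -1*9) + 95/10 = ((½)/(-13))/(((⅕)*12*(-1*9 + 12))) + 95/10 = ((½)*(-1/13))/(((⅕)*12*(-9 + 12))) + 95*(⅒) = -1/(26*((⅕)*12*3)) + 19/2 = -1/(26*36/5) + 19/2 = -1/26*5/36 + 19/2 = -5/936 + 19/2 = 8887/936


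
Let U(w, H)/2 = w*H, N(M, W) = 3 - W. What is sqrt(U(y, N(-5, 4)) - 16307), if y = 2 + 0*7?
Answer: I*sqrt(16311) ≈ 127.71*I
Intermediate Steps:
y = 2 (y = 2 + 0 = 2)
U(w, H) = 2*H*w (U(w, H) = 2*(w*H) = 2*(H*w) = 2*H*w)
sqrt(U(y, N(-5, 4)) - 16307) = sqrt(2*(3 - 1*4)*2 - 16307) = sqrt(2*(3 - 4)*2 - 16307) = sqrt(2*(-1)*2 - 16307) = sqrt(-4 - 16307) = sqrt(-16311) = I*sqrt(16311)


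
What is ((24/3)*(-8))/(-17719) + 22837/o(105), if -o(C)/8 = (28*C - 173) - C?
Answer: -403285859/377343824 ≈ -1.0687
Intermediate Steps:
o(C) = 1384 - 216*C (o(C) = -8*((28*C - 173) - C) = -8*((-173 + 28*C) - C) = -8*(-173 + 27*C) = 1384 - 216*C)
((24/3)*(-8))/(-17719) + 22837/o(105) = ((24/3)*(-8))/(-17719) + 22837/(1384 - 216*105) = ((24*(⅓))*(-8))*(-1/17719) + 22837/(1384 - 22680) = (8*(-8))*(-1/17719) + 22837/(-21296) = -64*(-1/17719) + 22837*(-1/21296) = 64/17719 - 22837/21296 = -403285859/377343824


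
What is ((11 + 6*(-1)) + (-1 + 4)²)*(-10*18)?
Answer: -2520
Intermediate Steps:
((11 + 6*(-1)) + (-1 + 4)²)*(-10*18) = ((11 - 6) + 3²)*(-180) = (5 + 9)*(-180) = 14*(-180) = -2520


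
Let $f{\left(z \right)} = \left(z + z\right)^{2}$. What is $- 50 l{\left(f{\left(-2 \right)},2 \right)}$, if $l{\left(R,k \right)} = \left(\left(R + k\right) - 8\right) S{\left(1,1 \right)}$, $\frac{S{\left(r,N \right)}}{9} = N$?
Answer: $-4500$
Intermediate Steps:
$S{\left(r,N \right)} = 9 N$
$f{\left(z \right)} = 4 z^{2}$ ($f{\left(z \right)} = \left(2 z\right)^{2} = 4 z^{2}$)
$l{\left(R,k \right)} = -72 + 9 R + 9 k$ ($l{\left(R,k \right)} = \left(\left(R + k\right) - 8\right) 9 \cdot 1 = \left(-8 + R + k\right) 9 = -72 + 9 R + 9 k$)
$- 50 l{\left(f{\left(-2 \right)},2 \right)} = - 50 \left(-72 + 9 \cdot 4 \left(-2\right)^{2} + 9 \cdot 2\right) = - 50 \left(-72 + 9 \cdot 4 \cdot 4 + 18\right) = - 50 \left(-72 + 9 \cdot 16 + 18\right) = - 50 \left(-72 + 144 + 18\right) = \left(-50\right) 90 = -4500$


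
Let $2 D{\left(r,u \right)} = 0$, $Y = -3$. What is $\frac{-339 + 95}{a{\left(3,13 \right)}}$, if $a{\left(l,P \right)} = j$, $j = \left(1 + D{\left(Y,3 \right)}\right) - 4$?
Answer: $\frac{244}{3} \approx 81.333$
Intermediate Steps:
$D{\left(r,u \right)} = 0$ ($D{\left(r,u \right)} = \frac{1}{2} \cdot 0 = 0$)
$j = -3$ ($j = \left(1 + 0\right) - 4 = 1 - 4 = -3$)
$a{\left(l,P \right)} = -3$
$\frac{-339 + 95}{a{\left(3,13 \right)}} = \frac{-339 + 95}{-3} = \left(-244\right) \left(- \frac{1}{3}\right) = \frac{244}{3}$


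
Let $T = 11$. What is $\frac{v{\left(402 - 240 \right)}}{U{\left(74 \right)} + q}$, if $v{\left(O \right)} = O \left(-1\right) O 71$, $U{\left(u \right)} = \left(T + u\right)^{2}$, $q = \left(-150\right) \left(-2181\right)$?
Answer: $- \frac{1863324}{334375} \approx -5.5726$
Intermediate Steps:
$q = 327150$
$U{\left(u \right)} = \left(11 + u\right)^{2}$
$v{\left(O \right)} = - 71 O^{2}$ ($v{\left(O \right)} = - O O 71 = - O^{2} \cdot 71 = - 71 O^{2}$)
$\frac{v{\left(402 - 240 \right)}}{U{\left(74 \right)} + q} = \frac{\left(-71\right) \left(402 - 240\right)^{2}}{\left(11 + 74\right)^{2} + 327150} = \frac{\left(-71\right) 162^{2}}{85^{2} + 327150} = \frac{\left(-71\right) 26244}{7225 + 327150} = - \frac{1863324}{334375}$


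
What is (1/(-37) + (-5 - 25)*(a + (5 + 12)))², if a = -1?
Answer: 315453121/1369 ≈ 2.3043e+5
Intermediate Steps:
(1/(-37) + (-5 - 25)*(a + (5 + 12)))² = (1/(-37) + (-5 - 25)*(-1 + (5 + 12)))² = (-1/37 - 30*(-1 + 17))² = (-1/37 - 30*16)² = (-1/37 - 480)² = (-17761/37)² = 315453121/1369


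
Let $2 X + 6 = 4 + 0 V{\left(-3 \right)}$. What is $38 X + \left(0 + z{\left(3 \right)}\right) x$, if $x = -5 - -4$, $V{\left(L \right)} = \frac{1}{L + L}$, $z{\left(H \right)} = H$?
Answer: $-41$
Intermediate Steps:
$V{\left(L \right)} = \frac{1}{2 L}$
$x = -1$ ($x = -5 + 4 = -1$)
$X = -1$ ($X = -3 + \frac{4 + 0 \frac{1}{2 \left(-3\right)}}{2} = -3 + \frac{4 + 0 \cdot \frac{1}{2} \left(- \frac{1}{3}\right)}{2} = -3 + \frac{4 + 0 \left(- \frac{1}{6}\right)}{2} = -3 + \frac{4 + 0}{2} = -3 + \frac{1}{2} \cdot 4 = -3 + 2 = -1$)
$38 X + \left(0 + z{\left(3 \right)}\right) x = 38 \left(-1\right) + \left(0 + 3\right) \left(-1\right) = -38 + 3 \left(-1\right) = -38 - 3 = -41$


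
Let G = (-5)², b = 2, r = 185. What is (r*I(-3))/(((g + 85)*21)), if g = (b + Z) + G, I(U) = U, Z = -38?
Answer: -5/14 ≈ -0.35714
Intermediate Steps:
G = 25
g = -11 (g = (2 - 38) + 25 = -36 + 25 = -11)
(r*I(-3))/(((g + 85)*21)) = (185*(-3))/(((-11 + 85)*21)) = -555/(74*21) = -555/1554 = -555*1/1554 = -5/14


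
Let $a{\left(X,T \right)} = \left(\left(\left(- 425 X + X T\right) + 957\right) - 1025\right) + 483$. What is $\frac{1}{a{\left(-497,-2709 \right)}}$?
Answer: $\frac{1}{1558013} \approx 6.4184 \cdot 10^{-7}$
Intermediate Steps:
$a{\left(X,T \right)} = 415 - 425 X + T X$ ($a{\left(X,T \right)} = \left(\left(\left(- 425 X + T X\right) + 957\right) - 1025\right) + 483 = \left(\left(957 - 425 X + T X\right) - 1025\right) + 483 = \left(-68 - 425 X + T X\right) + 483 = 415 - 425 X + T X$)
$\frac{1}{a{\left(-497,-2709 \right)}} = \frac{1}{415 - -211225 - -1346373} = \frac{1}{415 + 211225 + 1346373} = \frac{1}{1558013}$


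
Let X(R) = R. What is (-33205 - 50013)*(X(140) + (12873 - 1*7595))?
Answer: -450875124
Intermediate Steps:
(-33205 - 50013)*(X(140) + (12873 - 1*7595)) = (-33205 - 50013)*(140 + (12873 - 1*7595)) = -83218*(140 + (12873 - 7595)) = -83218*(140 + 5278) = -83218*5418 = -450875124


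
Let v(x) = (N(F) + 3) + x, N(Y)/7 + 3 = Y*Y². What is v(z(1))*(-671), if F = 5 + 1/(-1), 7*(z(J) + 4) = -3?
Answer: -1998909/7 ≈ -2.8556e+5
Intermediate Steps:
z(J) = -31/7 (z(J) = -4 + (⅐)*(-3) = -4 - 3/7 = -31/7)
F = 4 (F = 5 - 1 = 4)
N(Y) = -21 + 7*Y³ (N(Y) = -21 + 7*(Y*Y²) = -21 + 7*Y³)
v(x) = 430 + x (v(x) = ((-21 + 7*4³) + 3) + x = ((-21 + 7*64) + 3) + x = ((-21 + 448) + 3) + x = (427 + 3) + x = 430 + x)
v(z(1))*(-671) = (430 - 31/7)*(-671) = (2979/7)*(-671) = -1998909/7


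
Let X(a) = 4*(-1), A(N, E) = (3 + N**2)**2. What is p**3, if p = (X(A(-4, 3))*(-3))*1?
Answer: 1728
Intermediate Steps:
X(a) = -4
p = 12 (p = -4*(-3)*1 = 12*1 = 12)
p**3 = 12**3 = 1728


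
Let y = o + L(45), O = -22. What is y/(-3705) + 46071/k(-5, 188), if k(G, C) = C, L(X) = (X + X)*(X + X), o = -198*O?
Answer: 56117109/232180 ≈ 241.70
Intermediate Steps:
o = 4356 (o = -198*(-22) = 4356)
L(X) = 4*X² (L(X) = (2*X)*(2*X) = 4*X²)
y = 12456 (y = 4356 + 4*45² = 4356 + 4*2025 = 4356 + 8100 = 12456)
y/(-3705) + 46071/k(-5, 188) = 12456/(-3705) + 46071/188 = 12456*(-1/3705) + 46071*(1/188) = -4152/1235 + 46071/188 = 56117109/232180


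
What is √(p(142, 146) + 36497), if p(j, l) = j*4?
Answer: √37065 ≈ 192.52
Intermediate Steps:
p(j, l) = 4*j
√(p(142, 146) + 36497) = √(4*142 + 36497) = √(568 + 36497) = √37065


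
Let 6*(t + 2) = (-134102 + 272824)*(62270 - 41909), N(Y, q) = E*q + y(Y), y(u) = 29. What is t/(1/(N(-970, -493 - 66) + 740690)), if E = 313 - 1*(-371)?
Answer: 168700494967115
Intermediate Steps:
E = 684 (E = 313 + 371 = 684)
N(Y, q) = 29 + 684*q (N(Y, q) = 684*q + 29 = 29 + 684*q)
t = 470753105 (t = -2 + ((-134102 + 272824)*(62270 - 41909))/6 = -2 + (138722*20361)/6 = -2 + (⅙)*2824518642 = -2 + 470753107 = 470753105)
t/(1/(N(-970, -493 - 66) + 740690)) = 470753105/(1/((29 + 684*(-493 - 66)) + 740690)) = 470753105/(1/((29 + 684*(-559)) + 740690)) = 470753105/(1/((29 - 382356) + 740690)) = 470753105/(1/(-382327 + 740690)) = 470753105/(1/358363) = 470753105*358363 = 168700494967115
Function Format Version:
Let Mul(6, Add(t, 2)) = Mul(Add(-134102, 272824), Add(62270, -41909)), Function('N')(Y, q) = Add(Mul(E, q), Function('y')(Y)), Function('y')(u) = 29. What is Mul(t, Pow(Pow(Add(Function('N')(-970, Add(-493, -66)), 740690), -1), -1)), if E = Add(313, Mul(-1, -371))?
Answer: 168700494967115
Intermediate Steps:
E = 684 (E = Add(313, 371) = 684)
Function('N')(Y, q) = Add(29, Mul(684, q)) (Function('N')(Y, q) = Add(Mul(684, q), 29) = Add(29, Mul(684, q)))
t = 470753105 (t = Add(-2, Mul(Rational(1, 6), Mul(Add(-134102, 272824), Add(62270, -41909)))) = Add(-2, Mul(Rational(1, 6), Mul(138722, 20361))) = Add(-2, Mul(Rational(1, 6), 2824518642)) = Add(-2, 470753107) = 470753105)
Mul(t, Pow(Pow(Add(Function('N')(-970, Add(-493, -66)), 740690), -1), -1)) = Mul(470753105, Pow(Pow(Add(Add(29, Mul(684, Add(-493, -66))), 740690), -1), -1)) = Mul(470753105, Pow(Pow(Add(Add(29, Mul(684, -559)), 740690), -1), -1)) = Mul(470753105, Pow(Pow(Add(Add(29, -382356), 740690), -1), -1)) = Mul(470753105, Pow(Pow(Add(-382327, 740690), -1), -1)) = Mul(470753105, Pow(Pow(358363, -1), -1)) = Mul(470753105, Pow(Rational(1, 358363), -1)) = Mul(470753105, 358363) = 168700494967115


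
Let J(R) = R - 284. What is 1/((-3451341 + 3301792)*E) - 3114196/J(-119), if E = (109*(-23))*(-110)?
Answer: 128432955012254677/16620174475190 ≈ 7727.5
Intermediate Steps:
J(R) = -284 + R
E = 275770 (E = -2507*(-110) = 275770)
1/((-3451341 + 3301792)*E) - 3114196/J(-119) = 1/((-3451341 + 3301792)*275770) - 3114196/(-284 - 119) = (1/275770)/(-149549) - 3114196/(-403) = -1/149549*1/275770 - 3114196*(-1/403) = -1/41241127730 + 3114196/403 = 128432955012254677/16620174475190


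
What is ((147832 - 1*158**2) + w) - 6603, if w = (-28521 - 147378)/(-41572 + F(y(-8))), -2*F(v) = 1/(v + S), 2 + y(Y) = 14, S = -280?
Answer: 2590779724479/22282591 ≈ 1.1627e+5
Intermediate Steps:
y(Y) = 12 (y(Y) = -2 + 14 = 12)
F(v) = -1/(2*(-280 + v)) (F(v) = -1/(2*(v - 280)) = -1/(2*(-280 + v)))
w = 94281864/22282591 (w = (-28521 - 147378)/(-41572 - 1/(-560 + 2*12)) = -175899/(-41572 - 1/(-560 + 24)) = -175899/(-41572 - 1/(-536)) = -175899/(-41572 - 1*(-1/536)) = -175899/(-41572 + 1/536) = -175899/(-22282591/536) = -175899*(-536/22282591) = 94281864/22282591 ≈ 4.2312)
((147832 - 1*158**2) + w) - 6603 = ((147832 - 1*158**2) + 94281864/22282591) - 6603 = ((147832 - 1*24964) + 94281864/22282591) - 6603 = ((147832 - 24964) + 94281864/22282591) - 6603 = (122868 + 94281864/22282591) - 6603 = 2737911672852/22282591 - 6603 = 2590779724479/22282591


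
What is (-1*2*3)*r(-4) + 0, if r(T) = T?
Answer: 24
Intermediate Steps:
(-1*2*3)*r(-4) + 0 = (-1*2*3)*(-4) + 0 = -2*3*(-4) + 0 = -6*(-4) + 0 = 24 + 0 = 24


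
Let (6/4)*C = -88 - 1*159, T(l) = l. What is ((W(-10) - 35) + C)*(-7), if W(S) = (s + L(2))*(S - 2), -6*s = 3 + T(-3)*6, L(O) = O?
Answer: 5327/3 ≈ 1775.7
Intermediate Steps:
s = 5/2 (s = -(3 - 3*6)/6 = -(3 - 18)/6 = -⅙*(-15) = 5/2 ≈ 2.5000)
W(S) = -9 + 9*S/2 (W(S) = (5/2 + 2)*(S - 2) = 9*(-2 + S)/2 = -9 + 9*S/2)
C = -494/3 (C = 2*(-88 - 1*159)/3 = 2*(-88 - 159)/3 = (⅔)*(-247) = -494/3 ≈ -164.67)
((W(-10) - 35) + C)*(-7) = (((-9 + (9/2)*(-10)) - 35) - 494/3)*(-7) = (((-9 - 45) - 35) - 494/3)*(-7) = ((-54 - 35) - 494/3)*(-7) = (-89 - 494/3)*(-7) = -761/3*(-7) = 5327/3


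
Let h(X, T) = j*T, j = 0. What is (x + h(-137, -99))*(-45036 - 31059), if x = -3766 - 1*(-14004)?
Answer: -779060610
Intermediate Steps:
h(X, T) = 0 (h(X, T) = 0*T = 0)
x = 10238 (x = -3766 + 14004 = 10238)
(x + h(-137, -99))*(-45036 - 31059) = (10238 + 0)*(-45036 - 31059) = 10238*(-76095) = -779060610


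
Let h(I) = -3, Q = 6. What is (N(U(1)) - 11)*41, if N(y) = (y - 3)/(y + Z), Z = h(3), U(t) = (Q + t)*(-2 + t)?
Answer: -410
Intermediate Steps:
U(t) = (-2 + t)*(6 + t) (U(t) = (6 + t)*(-2 + t) = (-2 + t)*(6 + t))
Z = -3
N(y) = 1 (N(y) = (y - 3)/(y - 3) = (-3 + y)/(-3 + y) = 1)
(N(U(1)) - 11)*41 = (1 - 11)*41 = -10*41 = -410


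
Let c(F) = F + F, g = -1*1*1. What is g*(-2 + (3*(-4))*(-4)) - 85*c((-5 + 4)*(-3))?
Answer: -556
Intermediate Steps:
g = -1 (g = -1*1 = -1)
c(F) = 2*F
g*(-2 + (3*(-4))*(-4)) - 85*c((-5 + 4)*(-3)) = -(-2 + (3*(-4))*(-4)) - 170*(-5 + 4)*(-3) = -(-2 - 12*(-4)) - 170*(-1*(-3)) = -(-2 + 48) - 170*3 = -1*46 - 85*6 = -46 - 510 = -556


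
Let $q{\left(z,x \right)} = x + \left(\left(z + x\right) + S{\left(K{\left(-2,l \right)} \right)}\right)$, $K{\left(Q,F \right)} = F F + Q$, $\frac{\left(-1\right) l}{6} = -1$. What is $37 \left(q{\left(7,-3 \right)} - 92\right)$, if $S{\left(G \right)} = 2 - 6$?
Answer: $-3515$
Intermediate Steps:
$l = 6$ ($l = \left(-6\right) \left(-1\right) = 6$)
$K{\left(Q,F \right)} = Q + F^{2}$ ($K{\left(Q,F \right)} = F^{2} + Q = Q + F^{2}$)
$S{\left(G \right)} = -4$ ($S{\left(G \right)} = 2 - 6 = -4$)
$q{\left(z,x \right)} = -4 + z + 2 x$ ($q{\left(z,x \right)} = x - \left(4 - x - z\right) = x + \left(-4 + x + z\right) = -4 + z + 2 x$)
$37 \left(q{\left(7,-3 \right)} - 92\right) = 37 \left(\left(-4 + 7 + 2 \left(-3\right)\right) - 92\right) = 37 \left(\left(-4 + 7 - 6\right) - 92\right) = 37 \left(-3 - 92\right) = 37 \left(-95\right) = -3515$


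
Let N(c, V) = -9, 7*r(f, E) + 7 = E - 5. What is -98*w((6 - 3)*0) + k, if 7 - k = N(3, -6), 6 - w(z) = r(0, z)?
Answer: -740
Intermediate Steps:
r(f, E) = -12/7 + E/7 (r(f, E) = -1 + (E - 5)/7 = -1 + (-5 + E)/7 = -1 + (-5/7 + E/7) = -12/7 + E/7)
w(z) = 54/7 - z/7 (w(z) = 6 - (-12/7 + z/7) = 6 + (12/7 - z/7) = 54/7 - z/7)
k = 16 (k = 7 - 1*(-9) = 7 + 9 = 16)
-98*w((6 - 3)*0) + k = -98*(54/7 - (6 - 3)*0/7) + 16 = -98*(54/7 - 3*0/7) + 16 = -98*(54/7 - 1/7*0) + 16 = -98*(54/7 + 0) + 16 = -98*54/7 + 16 = -756 + 16 = -740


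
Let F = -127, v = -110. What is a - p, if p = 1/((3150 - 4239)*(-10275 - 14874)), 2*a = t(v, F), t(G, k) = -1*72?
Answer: -985941397/27387261 ≈ -36.000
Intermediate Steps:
t(G, k) = -72
a = -36 (a = (½)*(-72) = -36)
p = 1/27387261 (p = 1/(-1089*(-25149)) = 1/27387261 ≈ 3.6513e-8)
a - p = -36 - 1*1/27387261 = -36 - 1/27387261 = -985941397/27387261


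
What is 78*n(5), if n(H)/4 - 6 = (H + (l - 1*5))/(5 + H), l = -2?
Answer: 9048/5 ≈ 1809.6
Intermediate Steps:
n(H) = 24 + 4*(-7 + H)/(5 + H) (n(H) = 24 + 4*((H + (-2 - 1*5))/(5 + H)) = 24 + 4*((H + (-2 - 5))/(5 + H)) = 24 + 4*((H - 7)/(5 + H)) = 24 + 4*((-7 + H)/(5 + H)) = 24 + 4*(-7 + H)/(5 + H))
78*n(5) = 78*(4*(23 + 7*5)/(5 + 5)) = 78*(4*(23 + 35)/10) = 78*(4*(1/10)*58) = 78*(116/5) = 9048/5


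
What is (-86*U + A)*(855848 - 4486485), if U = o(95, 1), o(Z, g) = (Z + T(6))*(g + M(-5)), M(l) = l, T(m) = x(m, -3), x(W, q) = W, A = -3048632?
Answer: 10942333286656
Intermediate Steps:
T(m) = m
o(Z, g) = (-5 + g)*(6 + Z) (o(Z, g) = (Z + 6)*(g - 5) = (6 + Z)*(-5 + g) = (-5 + g)*(6 + Z))
U = -404 (U = -30 - 5*95 + 6*1 + 95*1 = -30 - 475 + 6 + 95 = -404)
(-86*U + A)*(855848 - 4486485) = (-86*(-404) - 3048632)*(855848 - 4486485) = (34744 - 3048632)*(-3630637) = -3013888*(-3630637) = 10942333286656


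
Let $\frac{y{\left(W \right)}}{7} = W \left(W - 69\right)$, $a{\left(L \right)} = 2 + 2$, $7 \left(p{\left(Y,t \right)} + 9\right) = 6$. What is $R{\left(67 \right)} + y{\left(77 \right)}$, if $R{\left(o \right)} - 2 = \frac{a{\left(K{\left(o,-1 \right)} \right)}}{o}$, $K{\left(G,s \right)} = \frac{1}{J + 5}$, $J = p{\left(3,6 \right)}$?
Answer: $\frac{289042}{67} \approx 4314.1$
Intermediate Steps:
$p{\left(Y,t \right)} = - \frac{57}{7}$ ($p{\left(Y,t \right)} = -9 + \frac{1}{7} \cdot 6 = -9 + \frac{6}{7} = - \frac{57}{7}$)
$J = - \frac{57}{7} \approx -8.1429$
$K{\left(G,s \right)} = - \frac{7}{22}$ ($K{\left(G,s \right)} = \frac{1}{- \frac{57}{7} + 5} = \frac{1}{- \frac{22}{7}} = - \frac{7}{22}$)
$a{\left(L \right)} = 4$
$y{\left(W \right)} = 7 W \left(-69 + W\right)$ ($y{\left(W \right)} = 7 W \left(W - 69\right) = 7 W \left(-69 + W\right)$)
$R{\left(o \right)} = 2 + \frac{4}{o}$
$R{\left(67 \right)} + y{\left(77 \right)} = \left(2 + \frac{4}{67}\right) + 7 \cdot 77 \left(-69 + 77\right) = \left(2 + 4 \cdot \frac{1}{67}\right) + 7 \cdot 77 \cdot 8 = \left(2 + \frac{4}{67}\right) + 4312 = \frac{138}{67} + 4312 = \frac{289042}{67}$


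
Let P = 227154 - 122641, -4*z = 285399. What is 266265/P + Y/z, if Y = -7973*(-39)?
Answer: -18000083503/9942635229 ≈ -1.8104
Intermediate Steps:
z = -285399/4 (z = -¼*285399 = -285399/4 ≈ -71350.)
P = 104513
Y = 310947
266265/P + Y/z = 266265/104513 + 310947/(-285399/4) = 266265*(1/104513) + 310947*(-4/285399) = 266265/104513 - 414596/95133 = -18000083503/9942635229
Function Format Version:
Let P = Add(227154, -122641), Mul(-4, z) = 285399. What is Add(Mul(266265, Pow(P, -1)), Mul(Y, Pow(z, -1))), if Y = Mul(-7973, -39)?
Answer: Rational(-18000083503, 9942635229) ≈ -1.8104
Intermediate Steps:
z = Rational(-285399, 4) (z = Mul(Rational(-1, 4), 285399) = Rational(-285399, 4) ≈ -71350.)
P = 104513
Y = 310947
Add(Mul(266265, Pow(P, -1)), Mul(Y, Pow(z, -1))) = Add(Mul(266265, Pow(104513, -1)), Mul(310947, Pow(Rational(-285399, 4), -1))) = Add(Mul(266265, Rational(1, 104513)), Mul(310947, Rational(-4, 285399))) = Add(Rational(266265, 104513), Rational(-414596, 95133)) = Rational(-18000083503, 9942635229)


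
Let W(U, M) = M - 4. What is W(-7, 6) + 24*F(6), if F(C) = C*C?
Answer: 866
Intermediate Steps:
W(U, M) = -4 + M
F(C) = C²
W(-7, 6) + 24*F(6) = (-4 + 6) + 24*6² = 2 + 24*36 = 2 + 864 = 866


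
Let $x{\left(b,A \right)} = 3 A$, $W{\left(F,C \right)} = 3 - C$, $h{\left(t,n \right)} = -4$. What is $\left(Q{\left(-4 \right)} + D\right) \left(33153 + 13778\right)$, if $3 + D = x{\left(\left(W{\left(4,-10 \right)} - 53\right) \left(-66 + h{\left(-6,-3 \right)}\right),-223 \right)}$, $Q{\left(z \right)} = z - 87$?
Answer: $-35808353$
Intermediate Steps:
$Q{\left(z \right)} = -87 + z$ ($Q{\left(z \right)} = z - 87 = -87 + z$)
$D = -672$ ($D = -3 + 3 \left(-223\right) = -3 - 669 = -672$)
$\left(Q{\left(-4 \right)} + D\right) \left(33153 + 13778\right) = \left(\left(-87 - 4\right) - 672\right) \left(33153 + 13778\right) = \left(-91 - 672\right) 46931 = \left(-763\right) 46931 = -35808353$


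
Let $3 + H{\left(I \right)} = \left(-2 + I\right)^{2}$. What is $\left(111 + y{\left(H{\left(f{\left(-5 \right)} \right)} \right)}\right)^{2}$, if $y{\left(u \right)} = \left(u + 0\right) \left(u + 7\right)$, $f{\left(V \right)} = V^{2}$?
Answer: $78662859961$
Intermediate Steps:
$H{\left(I \right)} = -3 + \left(-2 + I\right)^{2}$
$y{\left(u \right)} = u \left(7 + u\right)$
$\left(111 + y{\left(H{\left(f{\left(-5 \right)} \right)} \right)}\right)^{2} = \left(111 + \left(-3 + \left(-2 + \left(-5\right)^{2}\right)^{2}\right) \left(7 - \left(3 - \left(-2 + \left(-5\right)^{2}\right)^{2}\right)\right)\right)^{2} = \left(111 + \left(-3 + \left(-2 + 25\right)^{2}\right) \left(7 - \left(3 - \left(-2 + 25\right)^{2}\right)\right)\right)^{2} = \left(111 + \left(-3 + 23^{2}\right) \left(7 - \left(3 - 23^{2}\right)\right)\right)^{2} = \left(111 + \left(-3 + 529\right) \left(7 + \left(-3 + 529\right)\right)\right)^{2} = \left(111 + 526 \left(7 + 526\right)\right)^{2} = \left(111 + 526 \cdot 533\right)^{2} = \left(111 + 280358\right)^{2} = 280469^{2} = 78662859961$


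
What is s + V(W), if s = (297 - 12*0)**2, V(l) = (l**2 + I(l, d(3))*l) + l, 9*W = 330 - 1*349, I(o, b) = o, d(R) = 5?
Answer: 7145480/81 ≈ 88216.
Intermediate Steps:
W = -19/9 (W = (330 - 1*349)/9 = (330 - 349)/9 = (1/9)*(-19) = -19/9 ≈ -2.1111)
V(l) = l + 2*l**2 (V(l) = (l**2 + l*l) + l = (l**2 + l**2) + l = 2*l**2 + l = l + 2*l**2)
s = 88209 (s = (297 + 0)**2 = 297**2 = 88209)
s + V(W) = 88209 - 19*(1 + 2*(-19/9))/9 = 88209 - 19*(1 - 38/9)/9 = 88209 - 19/9*(-29/9) = 88209 + 551/81 = 7145480/81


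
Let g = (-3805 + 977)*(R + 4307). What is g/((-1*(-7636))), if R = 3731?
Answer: -5682866/1909 ≈ -2976.9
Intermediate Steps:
g = -22731464 (g = (-3805 + 977)*(3731 + 4307) = -2828*8038 = -22731464)
g/((-1*(-7636))) = -22731464/((-1*(-7636))) = -22731464/7636 = -22731464*1/7636 = -5682866/1909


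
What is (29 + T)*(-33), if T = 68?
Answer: -3201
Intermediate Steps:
(29 + T)*(-33) = (29 + 68)*(-33) = 97*(-33) = -3201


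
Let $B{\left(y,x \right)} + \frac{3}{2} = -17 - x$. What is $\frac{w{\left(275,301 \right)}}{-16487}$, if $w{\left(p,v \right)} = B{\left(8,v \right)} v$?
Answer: $\frac{192339}{32974} \approx 5.8331$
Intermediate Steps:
$B{\left(y,x \right)} = - \frac{37}{2} - x$ ($B{\left(y,x \right)} = - \frac{3}{2} - \left(17 + x\right) = - \frac{37}{2} - x$)
$w{\left(p,v \right)} = v \left(- \frac{37}{2} - v\right)$ ($w{\left(p,v \right)} = \left(- \frac{37}{2} - v\right) v = v \left(- \frac{37}{2} - v\right)$)
$\frac{w{\left(275,301 \right)}}{-16487} = \frac{\left(- \frac{1}{2}\right) 301 \left(37 + 2 \cdot 301\right)}{-16487} = \left(- \frac{1}{2}\right) 301 \left(37 + 602\right) \left(- \frac{1}{16487}\right) = \left(- \frac{1}{2}\right) 301 \cdot 639 \left(- \frac{1}{16487}\right) = \left(- \frac{192339}{2}\right) \left(- \frac{1}{16487}\right) = \frac{192339}{32974}$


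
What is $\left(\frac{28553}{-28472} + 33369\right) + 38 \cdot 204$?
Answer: $\frac{1170768559}{28472} \approx 41120.0$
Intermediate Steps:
$\left(\frac{28553}{-28472} + 33369\right) + 38 \cdot 204 = \left(28553 \left(- \frac{1}{28472}\right) + 33369\right) + 7752 = \left(- \frac{28553}{28472} + 33369\right) + 7752 = \frac{950053615}{28472} + 7752 = \frac{1170768559}{28472}$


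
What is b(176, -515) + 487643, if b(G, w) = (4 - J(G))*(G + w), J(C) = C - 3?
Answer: 544934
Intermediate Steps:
J(C) = -3 + C
b(G, w) = (7 - G)*(G + w) (b(G, w) = (4 - (-3 + G))*(G + w) = (4 + (3 - G))*(G + w) = (7 - G)*(G + w))
b(176, -515) + 487643 = (-1*176² + 7*176 + 7*(-515) - 1*176*(-515)) + 487643 = (-1*30976 + 1232 - 3605 + 90640) + 487643 = (-30976 + 1232 - 3605 + 90640) + 487643 = 57291 + 487643 = 544934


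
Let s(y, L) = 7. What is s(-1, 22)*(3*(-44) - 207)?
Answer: -2373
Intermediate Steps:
s(-1, 22)*(3*(-44) - 207) = 7*(3*(-44) - 207) = 7*(-132 - 207) = 7*(-339) = -2373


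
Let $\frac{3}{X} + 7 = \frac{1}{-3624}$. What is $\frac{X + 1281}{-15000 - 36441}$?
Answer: $- \frac{10828939}{435002243} \approx -0.024894$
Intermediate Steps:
$X = - \frac{10872}{25369}$ ($X = \frac{3}{-7 + \frac{1}{-3624}} = \frac{3}{-7 - \frac{1}{3624}} = \frac{3}{- \frac{25369}{3624}} = 3 \left(- \frac{3624}{25369}\right) = - \frac{10872}{25369} \approx -0.42855$)
$\frac{X + 1281}{-15000 - 36441} = \frac{- \frac{10872}{25369} + 1281}{-15000 - 36441} = \frac{32486817}{25369 \left(-51441\right)} = \frac{32486817}{25369} \left(- \frac{1}{51441}\right) = - \frac{10828939}{435002243}$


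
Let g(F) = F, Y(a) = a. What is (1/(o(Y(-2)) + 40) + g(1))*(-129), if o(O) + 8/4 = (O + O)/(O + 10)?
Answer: -3311/25 ≈ -132.44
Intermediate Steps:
o(O) = -2 + 2*O/(10 + O) (o(O) = -2 + (O + O)/(O + 10) = -2 + (2*O)/(10 + O) = -2 + 2*O/(10 + O))
(1/(o(Y(-2)) + 40) + g(1))*(-129) = (1/(-20/(10 - 2) + 40) + 1)*(-129) = (1/(-20/8 + 40) + 1)*(-129) = (1/(-20*⅛ + 40) + 1)*(-129) = (1/(-5/2 + 40) + 1)*(-129) = (1/(75/2) + 1)*(-129) = (2/75 + 1)*(-129) = (77/75)*(-129) = -3311/25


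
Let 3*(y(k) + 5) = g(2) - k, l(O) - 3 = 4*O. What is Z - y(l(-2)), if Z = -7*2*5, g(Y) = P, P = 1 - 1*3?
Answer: -66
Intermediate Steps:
P = -2 (P = 1 - 3 = -2)
g(Y) = -2
l(O) = 3 + 4*O
y(k) = -17/3 - k/3 (y(k) = -5 + (-2 - k)/3 = -5 + (-⅔ - k/3) = -17/3 - k/3)
Z = -70 (Z = -14*5 = -70)
Z - y(l(-2)) = -70 - (-17/3 - (3 + 4*(-2))/3) = -70 - (-17/3 - (3 - 8)/3) = -70 - (-17/3 - ⅓*(-5)) = -70 - (-17/3 + 5/3) = -70 - 1*(-4) = -70 + 4 = -66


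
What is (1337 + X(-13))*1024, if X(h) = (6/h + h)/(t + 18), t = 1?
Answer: 337985536/247 ≈ 1.3684e+6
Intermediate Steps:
X(h) = h/19 + 6/(19*h) (X(h) = (6/h + h)/(1 + 18) = (h + 6/h)/19 = (h + 6/h)*(1/19) = h/19 + 6/(19*h))
(1337 + X(-13))*1024 = (1337 + (1/19)*(6 + (-13)²)/(-13))*1024 = (1337 + (1/19)*(-1/13)*(6 + 169))*1024 = (1337 + (1/19)*(-1/13)*175)*1024 = (1337 - 175/247)*1024 = (330064/247)*1024 = 337985536/247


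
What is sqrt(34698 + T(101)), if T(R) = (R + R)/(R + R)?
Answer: sqrt(34699) ≈ 186.28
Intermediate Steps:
T(R) = 1 (T(R) = (2*R)/((2*R)) = (2*R)*(1/(2*R)) = 1)
sqrt(34698 + T(101)) = sqrt(34698 + 1) = sqrt(34699)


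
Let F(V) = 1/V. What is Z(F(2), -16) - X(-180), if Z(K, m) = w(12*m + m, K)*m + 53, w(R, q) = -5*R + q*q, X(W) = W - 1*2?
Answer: -16409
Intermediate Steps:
X(W) = -2 + W (X(W) = W - 2 = -2 + W)
w(R, q) = q² - 5*R (w(R, q) = -5*R + q² = q² - 5*R)
Z(K, m) = 53 + m*(K² - 65*m) (Z(K, m) = (K² - 5*(12*m + m))*m + 53 = (K² - 65*m)*m + 53 = m*(K² - 65*m) + 53 = 53 + m*(K² - 65*m))
Z(F(2), -16) - X(-180) = (53 - 16*((1/2)² - 65*(-16))) - (-2 - 180) = (53 - 16*((½)² + 1040)) - 1*(-182) = (53 - 16*(¼ + 1040)) + 182 = (53 - 16*4161/4) + 182 = (53 - 16644) + 182 = -16591 + 182 = -16409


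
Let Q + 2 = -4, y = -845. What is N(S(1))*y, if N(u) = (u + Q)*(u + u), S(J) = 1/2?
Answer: 9295/2 ≈ 4647.5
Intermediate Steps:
Q = -6 (Q = -2 - 4 = -6)
S(J) = 1/2
N(u) = 2*u*(-6 + u) (N(u) = (u - 6)*(u + u) = (-6 + u)*(2*u) = 2*u*(-6 + u))
N(S(1))*y = (2*(1/2)*(-6 + 1/2))*(-845) = (2*(1/2)*(-11/2))*(-845) = -11/2*(-845) = 9295/2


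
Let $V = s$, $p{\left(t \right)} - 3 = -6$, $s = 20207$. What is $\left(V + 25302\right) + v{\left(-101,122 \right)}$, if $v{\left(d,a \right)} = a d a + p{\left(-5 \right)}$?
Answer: $-1457778$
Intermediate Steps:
$p{\left(t \right)} = -3$ ($p{\left(t \right)} = 3 - 6 = -3$)
$v{\left(d,a \right)} = -3 + d a^{2}$ ($v{\left(d,a \right)} = a d a - 3 = d a^{2} - 3 = -3 + d a^{2}$)
$V = 20207$
$\left(V + 25302\right) + v{\left(-101,122 \right)} = \left(20207 + 25302\right) - \left(3 + 101 \cdot 122^{2}\right) = 45509 - 1503287 = -1457778$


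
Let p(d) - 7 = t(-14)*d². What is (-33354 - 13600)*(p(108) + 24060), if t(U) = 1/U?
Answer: -7636457698/7 ≈ -1.0909e+9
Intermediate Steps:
p(d) = 7 - d²/14 (p(d) = 7 + d²/(-14) = 7 - d²/14)
(-33354 - 13600)*(p(108) + 24060) = (-33354 - 13600)*((7 - 1/14*108²) + 24060) = -46954*((7 - 1/14*11664) + 24060) = -46954*((7 - 5832/7) + 24060) = -46954*(-5783/7 + 24060) = -46954*162637/7 = -7636457698/7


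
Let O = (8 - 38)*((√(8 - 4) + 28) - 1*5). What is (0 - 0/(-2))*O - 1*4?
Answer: -4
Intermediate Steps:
O = -750 (O = -30*((√4 + 28) - 5) = -30*((2 + 28) - 5) = -30*(30 - 5) = -30*25 = -750)
(0 - 0/(-2))*O - 1*4 = (0 - 0/(-2))*(-750) - 1*4 = (0 - 0*(-1)/2)*(-750) - 4 = (0 - 1*0)*(-750) - 4 = (0 + 0)*(-750) - 4 = 0*(-750) - 4 = 0 - 4 = -4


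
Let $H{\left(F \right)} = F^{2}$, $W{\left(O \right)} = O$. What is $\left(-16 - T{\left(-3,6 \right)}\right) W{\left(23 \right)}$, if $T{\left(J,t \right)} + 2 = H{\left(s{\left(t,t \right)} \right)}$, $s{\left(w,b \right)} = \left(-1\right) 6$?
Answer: $-1150$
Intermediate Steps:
$s{\left(w,b \right)} = -6$
$T{\left(J,t \right)} = 34$ ($T{\left(J,t \right)} = -2 + \left(-6\right)^{2} = -2 + 36 = 34$)
$\left(-16 - T{\left(-3,6 \right)}\right) W{\left(23 \right)} = \left(-16 - 34\right) 23 = \left(-50\right) 23 = -1150$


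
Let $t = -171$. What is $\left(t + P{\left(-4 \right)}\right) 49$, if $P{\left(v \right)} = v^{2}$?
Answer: $-7595$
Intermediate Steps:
$\left(t + P{\left(-4 \right)}\right) 49 = \left(-171 + \left(-4\right)^{2}\right) 49 = \left(-171 + 16\right) 49 = \left(-155\right) 49 = -7595$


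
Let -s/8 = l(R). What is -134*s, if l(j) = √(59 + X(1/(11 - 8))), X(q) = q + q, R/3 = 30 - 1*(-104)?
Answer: 1072*√537/3 ≈ 8280.6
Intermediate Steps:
R = 402 (R = 3*(30 - 1*(-104)) = 3*(30 + 104) = 3*134 = 402)
X(q) = 2*q
l(j) = √537/3 (l(j) = √(59 + 2/(11 - 8)) = √(59 + 2/3) = √(59 + 2*(⅓)) = √(59 + ⅔) = √(179/3) = √537/3)
s = -8*√537/3 ≈ -61.795
-134*s = -(-1072)*√537/3 = 1072*√537/3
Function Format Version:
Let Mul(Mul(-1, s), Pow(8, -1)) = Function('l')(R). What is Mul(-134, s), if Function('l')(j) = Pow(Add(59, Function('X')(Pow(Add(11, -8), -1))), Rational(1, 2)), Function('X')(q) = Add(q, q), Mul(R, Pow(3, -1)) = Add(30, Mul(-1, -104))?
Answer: Mul(Rational(1072, 3), Pow(537, Rational(1, 2))) ≈ 8280.6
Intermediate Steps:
R = 402 (R = Mul(3, Add(30, Mul(-1, -104))) = Mul(3, Add(30, 104)) = Mul(3, 134) = 402)
Function('X')(q) = Mul(2, q)
Function('l')(j) = Mul(Rational(1, 3), Pow(537, Rational(1, 2))) (Function('l')(j) = Pow(Add(59, Mul(2, Pow(Add(11, -8), -1))), Rational(1, 2)) = Pow(Add(59, Mul(2, Pow(3, -1))), Rational(1, 2)) = Pow(Add(59, Mul(2, Rational(1, 3))), Rational(1, 2)) = Pow(Add(59, Rational(2, 3)), Rational(1, 2)) = Pow(Rational(179, 3), Rational(1, 2)) = Mul(Rational(1, 3), Pow(537, Rational(1, 2))))
s = Mul(Rational(-8, 3), Pow(537, Rational(1, 2))) (s = Mul(-8, Mul(Rational(1, 3), Pow(537, Rational(1, 2)))) = Mul(Rational(-8, 3), Pow(537, Rational(1, 2))) ≈ -61.795)
Mul(-134, s) = Mul(-134, Mul(Rational(-8, 3), Pow(537, Rational(1, 2)))) = Mul(Rational(1072, 3), Pow(537, Rational(1, 2)))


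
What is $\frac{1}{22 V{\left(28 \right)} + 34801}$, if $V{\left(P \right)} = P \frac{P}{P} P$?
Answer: $\frac{1}{52049} \approx 1.9213 \cdot 10^{-5}$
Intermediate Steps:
$V{\left(P \right)} = P^{2}$ ($V{\left(P \right)} = P 1 P = P P = P^{2}$)
$\frac{1}{22 V{\left(28 \right)} + 34801} = \frac{1}{22 \cdot 28^{2} + 34801} = \frac{1}{22 \cdot 784 + 34801} = \frac{1}{17248 + 34801} = \frac{1}{52049}$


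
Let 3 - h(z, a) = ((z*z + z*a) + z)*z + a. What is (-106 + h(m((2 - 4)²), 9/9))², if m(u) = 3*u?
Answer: 4494400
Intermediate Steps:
h(z, a) = 3 - a - z*(z + z² + a*z) (h(z, a) = 3 - (((z*z + z*a) + z)*z + a) = 3 - (((z² + a*z) + z)*z + a) = 3 - ((z + z² + a*z)*z + a) = 3 - (z*(z + z² + a*z) + a) = 3 - (a + z*(z + z² + a*z)) = 3 + (-a - z*(z + z² + a*z)) = 3 - a - z*(z + z² + a*z))
(-106 + h(m((2 - 4)²), 9/9))² = (-106 + (3 - 9/9 - (3*(2 - 4)²)² - (3*(2 - 4)²)³ - 9/9*(3*(2 - 4)²)²))² = (-106 + (3 - 9/9 - (3*(-2)²)² - (3*(-2)²)³ - 9*(⅑)*(3*(-2)²)²))² = (-106 + (3 - 1*1 - (3*4)² - (3*4)³ - 1*1*(3*4)²))² = (-106 + (3 - 1 - 1*12² - 1*12³ - 1*1*12²))² = (-106 + (3 - 1 - 1*144 - 1*1728 - 1*1*144))² = (-106 + (3 - 1 - 144 - 1728 - 144))² = (-106 - 2014)² = (-2120)² = 4494400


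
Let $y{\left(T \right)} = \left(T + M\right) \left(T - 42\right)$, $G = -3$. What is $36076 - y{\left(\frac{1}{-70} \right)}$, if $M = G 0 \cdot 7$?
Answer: $\frac{176769459}{4900} \approx 36075.0$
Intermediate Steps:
$M = 0$ ($M = \left(-3\right) 0 \cdot 7 = 0 \cdot 7 = 0$)
$y{\left(T \right)} = T \left(-42 + T\right)$ ($y{\left(T \right)} = \left(T + 0\right) \left(T - 42\right) = T \left(T - 42\right) = T \left(-42 + T\right)$)
$36076 - y{\left(\frac{1}{-70} \right)} = 36076 - \frac{-42 + \frac{1}{-70}}{-70} = 36076 - - \frac{-42 - \frac{1}{70}}{70} = 36076 - \left(- \frac{1}{70}\right) \left(- \frac{2941}{70}\right) = 36076 - \frac{2941}{4900} = \frac{176769459}{4900}$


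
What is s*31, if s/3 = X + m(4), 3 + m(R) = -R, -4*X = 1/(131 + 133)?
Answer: -229183/352 ≈ -651.09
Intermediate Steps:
X = -1/1056 (X = -1/(4*(131 + 133)) = -¼/264 = -¼*1/264 = -1/1056 ≈ -0.00094697)
m(R) = -3 - R
s = -7393/352 (s = 3*(-1/1056 + (-3 - 1*4)) = 3*(-1/1056 + (-3 - 4)) = 3*(-1/1056 - 7) = 3*(-7393/1056) = -7393/352 ≈ -21.003)
s*31 = -7393/352*31 = -229183/352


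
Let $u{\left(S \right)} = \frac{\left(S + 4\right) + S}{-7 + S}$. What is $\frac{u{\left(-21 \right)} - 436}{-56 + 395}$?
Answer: $- \frac{6085}{4746} \approx -1.2821$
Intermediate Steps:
$u{\left(S \right)} = \frac{4 + 2 S}{-7 + S}$ ($u{\left(S \right)} = \frac{\left(4 + S\right) + S}{-7 + S} = \frac{4 + 2 S}{-7 + S}$)
$\frac{u{\left(-21 \right)} - 436}{-56 + 395} = \frac{\frac{2 \left(2 - 21\right)}{-7 - 21} - 436}{-56 + 395} = \frac{2 \frac{1}{-28} \left(-19\right) - 436}{339} = \left(2 \left(- \frac{1}{28}\right) \left(-19\right) - 436\right) \frac{1}{339} = \left(\frac{19}{14} - 436\right) \frac{1}{339} = \left(- \frac{6085}{14}\right) \frac{1}{339} = - \frac{6085}{4746}$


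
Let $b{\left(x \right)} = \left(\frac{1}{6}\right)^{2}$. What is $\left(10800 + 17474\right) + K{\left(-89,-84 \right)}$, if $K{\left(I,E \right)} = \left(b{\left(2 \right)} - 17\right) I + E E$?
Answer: $\frac{1326259}{36} \approx 36841.0$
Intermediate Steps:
$b{\left(x \right)} = \frac{1}{36}$ ($b{\left(x \right)} = \left(\frac{1}{6}\right)^{2} = \frac{1}{36}$)
$K{\left(I,E \right)} = E^{2} - \frac{611 I}{36}$ ($K{\left(I,E \right)} = \left(\frac{1}{36} - 17\right) I + E E = \left(\frac{1}{36} - 17\right) I + E^{2} = - \frac{611 I}{36} + E^{2} = E^{2} - \frac{611 I}{36}$)
$\left(10800 + 17474\right) + K{\left(-89,-84 \right)} = \left(10800 + 17474\right) + \left(\left(-84\right)^{2} - - \frac{54379}{36}\right) = 28274 + \left(7056 + \frac{54379}{36}\right) = 28274 + \frac{308395}{36} = \frac{1326259}{36}$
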